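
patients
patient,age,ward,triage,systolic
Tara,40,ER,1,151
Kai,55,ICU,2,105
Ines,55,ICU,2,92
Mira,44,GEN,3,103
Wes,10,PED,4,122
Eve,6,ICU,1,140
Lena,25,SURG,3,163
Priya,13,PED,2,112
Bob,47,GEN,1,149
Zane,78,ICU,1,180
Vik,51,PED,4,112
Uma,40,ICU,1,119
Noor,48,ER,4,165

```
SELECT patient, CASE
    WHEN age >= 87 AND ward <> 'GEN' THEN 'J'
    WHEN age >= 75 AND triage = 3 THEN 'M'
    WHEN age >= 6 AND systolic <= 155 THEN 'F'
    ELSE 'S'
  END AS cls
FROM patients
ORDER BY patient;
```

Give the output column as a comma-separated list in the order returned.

patient=Bob: age >= 6 AND systolic <= 155 → F
patient=Eve: age >= 6 AND systolic <= 155 → F
patient=Ines: age >= 6 AND systolic <= 155 → F
patient=Kai: age >= 6 AND systolic <= 155 → F
patient=Lena: ELSE → S
patient=Mira: age >= 6 AND systolic <= 155 → F
patient=Noor: ELSE → S
patient=Priya: age >= 6 AND systolic <= 155 → F
patient=Tara: age >= 6 AND systolic <= 155 → F
patient=Uma: age >= 6 AND systolic <= 155 → F
patient=Vik: age >= 6 AND systolic <= 155 → F
patient=Wes: age >= 6 AND systolic <= 155 → F
patient=Zane: ELSE → S

F, F, F, F, S, F, S, F, F, F, F, F, S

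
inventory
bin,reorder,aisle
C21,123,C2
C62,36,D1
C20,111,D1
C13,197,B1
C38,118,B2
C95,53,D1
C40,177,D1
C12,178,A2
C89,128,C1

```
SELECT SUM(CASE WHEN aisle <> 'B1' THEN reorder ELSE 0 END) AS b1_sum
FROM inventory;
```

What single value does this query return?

924

bin=C21: ✓ → 123
bin=C62: ✓ → 36
bin=C20: ✓ → 111
bin=C13: ✗
bin=C38: ✓ → 118
bin=C95: ✓ → 53
bin=C40: ✓ → 177
bin=C12: ✓ → 178
bin=C89: ✓ → 128
b1_sum = 123 + 36 + 111 + 118 + 53 + 177 + 178 + 128 = 924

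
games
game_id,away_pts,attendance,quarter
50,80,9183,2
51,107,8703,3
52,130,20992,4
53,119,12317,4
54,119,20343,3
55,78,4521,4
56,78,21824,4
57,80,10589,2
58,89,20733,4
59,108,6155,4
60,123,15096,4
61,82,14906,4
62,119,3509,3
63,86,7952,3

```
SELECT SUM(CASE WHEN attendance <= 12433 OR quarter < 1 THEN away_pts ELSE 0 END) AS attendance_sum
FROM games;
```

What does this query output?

777

game_id=50: ✓ → 80
game_id=51: ✓ → 107
game_id=52: ✗
game_id=53: ✓ → 119
game_id=54: ✗
game_id=55: ✓ → 78
game_id=56: ✗
game_id=57: ✓ → 80
game_id=58: ✗
game_id=59: ✓ → 108
game_id=60: ✗
game_id=61: ✗
game_id=62: ✓ → 119
game_id=63: ✓ → 86
attendance_sum = 80 + 107 + 119 + 78 + 80 + 108 + 119 + 86 = 777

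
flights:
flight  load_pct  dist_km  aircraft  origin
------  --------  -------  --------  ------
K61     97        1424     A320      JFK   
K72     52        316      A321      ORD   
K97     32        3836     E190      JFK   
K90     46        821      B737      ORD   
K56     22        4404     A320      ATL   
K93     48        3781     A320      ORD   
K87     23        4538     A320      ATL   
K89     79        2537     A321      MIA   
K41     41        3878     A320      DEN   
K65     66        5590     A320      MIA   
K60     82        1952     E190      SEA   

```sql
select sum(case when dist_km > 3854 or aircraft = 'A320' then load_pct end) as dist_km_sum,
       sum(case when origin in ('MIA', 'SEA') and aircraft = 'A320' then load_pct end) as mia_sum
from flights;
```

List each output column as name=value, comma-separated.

[dist_km_sum: dist_km > 3854 or aircraft = 'A320']
flight=K61: ✓ → 97
flight=K72: ✗
flight=K97: ✗
flight=K90: ✗
flight=K56: ✓ → 22
flight=K93: ✓ → 48
flight=K87: ✓ → 23
flight=K89: ✗
flight=K41: ✓ → 41
flight=K65: ✓ → 66
flight=K60: ✗
dist_km_sum = 97 + 22 + 48 + 23 + 41 + 66 = 297
—
[mia_sum: origin in ('MIA', 'SEA') and aircraft = 'A320']
flight=K61: ✗
flight=K72: ✗
flight=K97: ✗
flight=K90: ✗
flight=K56: ✗
flight=K93: ✗
flight=K87: ✗
flight=K89: ✗
flight=K41: ✗
flight=K65: ✓ → 66
flight=K60: ✗
mia_sum = 66

dist_km_sum=297, mia_sum=66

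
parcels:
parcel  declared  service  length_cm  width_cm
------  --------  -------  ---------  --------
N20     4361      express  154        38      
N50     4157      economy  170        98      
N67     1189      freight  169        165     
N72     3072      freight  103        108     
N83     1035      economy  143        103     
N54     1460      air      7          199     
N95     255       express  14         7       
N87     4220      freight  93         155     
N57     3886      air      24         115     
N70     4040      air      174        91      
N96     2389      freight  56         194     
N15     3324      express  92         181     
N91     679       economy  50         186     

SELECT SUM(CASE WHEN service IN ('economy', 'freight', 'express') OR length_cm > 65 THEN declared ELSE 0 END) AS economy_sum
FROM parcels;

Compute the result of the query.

parcel=N20: ✓ → 4361
parcel=N50: ✓ → 4157
parcel=N67: ✓ → 1189
parcel=N72: ✓ → 3072
parcel=N83: ✓ → 1035
parcel=N54: ✗
parcel=N95: ✓ → 255
parcel=N87: ✓ → 4220
parcel=N57: ✗
parcel=N70: ✓ → 4040
parcel=N96: ✓ → 2389
parcel=N15: ✓ → 3324
parcel=N91: ✓ → 679
economy_sum = 4361 + 4157 + 1189 + 3072 + 1035 + 255 + 4220 + 4040 + 2389 + 3324 + 679 = 28721

28721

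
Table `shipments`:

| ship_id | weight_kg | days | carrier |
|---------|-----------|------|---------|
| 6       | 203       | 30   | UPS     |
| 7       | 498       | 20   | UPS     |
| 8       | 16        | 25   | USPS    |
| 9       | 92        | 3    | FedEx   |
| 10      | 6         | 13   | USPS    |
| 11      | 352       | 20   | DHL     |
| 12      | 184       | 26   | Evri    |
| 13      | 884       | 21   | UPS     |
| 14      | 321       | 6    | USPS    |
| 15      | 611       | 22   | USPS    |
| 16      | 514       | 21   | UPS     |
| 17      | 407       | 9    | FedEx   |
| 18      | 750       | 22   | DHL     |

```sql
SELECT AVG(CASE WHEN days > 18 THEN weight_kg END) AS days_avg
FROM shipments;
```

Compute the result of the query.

ship_id=6: ✓ → 203
ship_id=7: ✓ → 498
ship_id=8: ✓ → 16
ship_id=9: ✗
ship_id=10: ✗
ship_id=11: ✓ → 352
ship_id=12: ✓ → 184
ship_id=13: ✓ → 884
ship_id=14: ✗
ship_id=15: ✓ → 611
ship_id=16: ✓ → 514
ship_id=17: ✗
ship_id=18: ✓ → 750
days_avg = (203 + 498 + 16 + 352 + 184 + 884 + 611 + 514 + 750) / 9 = 445.7777777778

445.7777777778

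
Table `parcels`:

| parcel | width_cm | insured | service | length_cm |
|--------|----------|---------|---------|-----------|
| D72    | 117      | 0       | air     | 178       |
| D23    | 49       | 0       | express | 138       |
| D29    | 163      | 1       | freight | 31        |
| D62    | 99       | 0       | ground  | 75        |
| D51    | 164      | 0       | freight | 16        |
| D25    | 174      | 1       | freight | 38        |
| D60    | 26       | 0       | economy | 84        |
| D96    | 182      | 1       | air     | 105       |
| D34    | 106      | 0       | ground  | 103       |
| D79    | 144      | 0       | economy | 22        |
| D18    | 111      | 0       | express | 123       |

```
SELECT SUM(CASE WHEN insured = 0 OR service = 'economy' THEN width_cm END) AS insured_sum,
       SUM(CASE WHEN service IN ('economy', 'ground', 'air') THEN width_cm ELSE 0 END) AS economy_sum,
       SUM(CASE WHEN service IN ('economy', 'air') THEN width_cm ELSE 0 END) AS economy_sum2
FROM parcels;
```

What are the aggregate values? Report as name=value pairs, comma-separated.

[insured_sum: insured = 0 OR service = 'economy']
parcel=D72: ✓ → 117
parcel=D23: ✓ → 49
parcel=D29: ✗
parcel=D62: ✓ → 99
parcel=D51: ✓ → 164
parcel=D25: ✗
parcel=D60: ✓ → 26
parcel=D96: ✗
parcel=D34: ✓ → 106
parcel=D79: ✓ → 144
parcel=D18: ✓ → 111
insured_sum = 117 + 49 + 99 + 164 + 26 + 106 + 144 + 111 = 816
—
[economy_sum: service IN ('economy', 'ground', 'air')]
parcel=D72: ✓ → 117
parcel=D23: ✗
parcel=D29: ✗
parcel=D62: ✓ → 99
parcel=D51: ✗
parcel=D25: ✗
parcel=D60: ✓ → 26
parcel=D96: ✓ → 182
parcel=D34: ✓ → 106
parcel=D79: ✓ → 144
parcel=D18: ✗
economy_sum = 117 + 99 + 26 + 182 + 106 + 144 = 674
—
[economy_sum2: service IN ('economy', 'air')]
parcel=D72: ✓ → 117
parcel=D23: ✗
parcel=D29: ✗
parcel=D62: ✗
parcel=D51: ✗
parcel=D25: ✗
parcel=D60: ✓ → 26
parcel=D96: ✓ → 182
parcel=D34: ✗
parcel=D79: ✓ → 144
parcel=D18: ✗
economy_sum2 = 117 + 26 + 182 + 144 = 469

insured_sum=816, economy_sum=674, economy_sum2=469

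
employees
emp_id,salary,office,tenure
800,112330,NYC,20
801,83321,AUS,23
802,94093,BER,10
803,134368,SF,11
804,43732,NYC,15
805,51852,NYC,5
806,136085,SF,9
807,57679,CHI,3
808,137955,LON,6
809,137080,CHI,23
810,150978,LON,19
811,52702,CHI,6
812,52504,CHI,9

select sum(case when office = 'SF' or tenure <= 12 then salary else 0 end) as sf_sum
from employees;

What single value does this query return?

717238

emp_id=800: ✗
emp_id=801: ✗
emp_id=802: ✓ → 94093
emp_id=803: ✓ → 134368
emp_id=804: ✗
emp_id=805: ✓ → 51852
emp_id=806: ✓ → 136085
emp_id=807: ✓ → 57679
emp_id=808: ✓ → 137955
emp_id=809: ✗
emp_id=810: ✗
emp_id=811: ✓ → 52702
emp_id=812: ✓ → 52504
sf_sum = 94093 + 134368 + 51852 + 136085 + 57679 + 137955 + 52702 + 52504 = 717238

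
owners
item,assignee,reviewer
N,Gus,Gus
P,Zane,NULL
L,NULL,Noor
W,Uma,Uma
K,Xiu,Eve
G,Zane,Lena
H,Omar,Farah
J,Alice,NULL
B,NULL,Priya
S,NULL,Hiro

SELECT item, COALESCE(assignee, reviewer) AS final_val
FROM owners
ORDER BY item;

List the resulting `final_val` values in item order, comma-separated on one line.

Priya, Zane, Omar, Alice, Xiu, Noor, Gus, Zane, Hiro, Uma

item=B: assignee=NULL, reviewer=Priya → Priya
item=G: assignee=Zane → Zane
item=H: assignee=Omar → Omar
item=J: assignee=Alice → Alice
item=K: assignee=Xiu → Xiu
item=L: assignee=NULL, reviewer=Noor → Noor
item=N: assignee=Gus → Gus
item=P: assignee=Zane → Zane
item=S: assignee=NULL, reviewer=Hiro → Hiro
item=W: assignee=Uma → Uma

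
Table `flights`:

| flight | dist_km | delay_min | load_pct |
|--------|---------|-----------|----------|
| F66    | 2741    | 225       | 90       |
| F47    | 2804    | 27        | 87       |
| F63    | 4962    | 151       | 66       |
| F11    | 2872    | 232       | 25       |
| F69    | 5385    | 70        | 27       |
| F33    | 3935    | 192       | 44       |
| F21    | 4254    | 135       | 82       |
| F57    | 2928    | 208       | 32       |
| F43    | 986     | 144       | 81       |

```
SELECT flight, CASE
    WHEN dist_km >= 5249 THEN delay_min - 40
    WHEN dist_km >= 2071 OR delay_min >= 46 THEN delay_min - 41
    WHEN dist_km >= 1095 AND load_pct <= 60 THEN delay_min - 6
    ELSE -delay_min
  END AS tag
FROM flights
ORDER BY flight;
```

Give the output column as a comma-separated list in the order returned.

191, 94, 151, 103, -14, 167, 110, 184, 30

flight=F11: dist_km >= 2071 OR delay_min >= 46 → 191
flight=F21: dist_km >= 2071 OR delay_min >= 46 → 94
flight=F33: dist_km >= 2071 OR delay_min >= 46 → 151
flight=F43: dist_km >= 2071 OR delay_min >= 46 → 103
flight=F47: dist_km >= 2071 OR delay_min >= 46 → -14
flight=F57: dist_km >= 2071 OR delay_min >= 46 → 167
flight=F63: dist_km >= 2071 OR delay_min >= 46 → 110
flight=F66: dist_km >= 2071 OR delay_min >= 46 → 184
flight=F69: dist_km >= 5249 → 30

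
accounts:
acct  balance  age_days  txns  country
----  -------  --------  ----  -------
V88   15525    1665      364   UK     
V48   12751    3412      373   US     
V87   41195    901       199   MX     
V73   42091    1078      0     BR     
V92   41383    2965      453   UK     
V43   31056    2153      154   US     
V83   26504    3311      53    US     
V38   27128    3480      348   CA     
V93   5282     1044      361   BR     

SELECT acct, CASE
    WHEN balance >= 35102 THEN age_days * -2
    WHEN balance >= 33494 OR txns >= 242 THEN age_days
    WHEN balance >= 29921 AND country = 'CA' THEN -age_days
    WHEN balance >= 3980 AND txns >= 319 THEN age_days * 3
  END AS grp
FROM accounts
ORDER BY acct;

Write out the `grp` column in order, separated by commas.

acct=V38: balance >= 33494 OR txns >= 242 → 3480
acct=V43: (no match → NULL) → NULL
acct=V48: balance >= 33494 OR txns >= 242 → 3412
acct=V73: balance >= 35102 → -2156
acct=V83: (no match → NULL) → NULL
acct=V87: balance >= 35102 → -1802
acct=V88: balance >= 33494 OR txns >= 242 → 1665
acct=V92: balance >= 35102 → -5930
acct=V93: balance >= 33494 OR txns >= 242 → 1044

3480, NULL, 3412, -2156, NULL, -1802, 1665, -5930, 1044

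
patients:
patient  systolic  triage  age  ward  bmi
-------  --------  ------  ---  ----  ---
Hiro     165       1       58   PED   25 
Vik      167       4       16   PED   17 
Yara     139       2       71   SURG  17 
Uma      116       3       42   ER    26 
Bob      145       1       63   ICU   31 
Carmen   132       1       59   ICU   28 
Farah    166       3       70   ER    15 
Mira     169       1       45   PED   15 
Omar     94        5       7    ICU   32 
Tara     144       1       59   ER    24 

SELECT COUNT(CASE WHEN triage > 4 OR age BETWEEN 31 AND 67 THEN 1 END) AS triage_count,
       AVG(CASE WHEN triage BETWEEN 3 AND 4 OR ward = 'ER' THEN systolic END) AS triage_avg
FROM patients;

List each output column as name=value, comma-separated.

triage_count=7, triage_avg=148.25

[triage_count: triage > 4 OR age BETWEEN 31 AND 67]
patient=Hiro: ✓ → 1
patient=Vik: ✗
patient=Yara: ✗
patient=Uma: ✓ → 1
patient=Bob: ✓ → 1
patient=Carmen: ✓ → 1
patient=Farah: ✗
patient=Mira: ✓ → 1
patient=Omar: ✓ → 1
patient=Tara: ✓ → 1
triage_count = COUNT(1, 1, 1, 1, 1, 1, 1) = 7
—
[triage_avg: triage BETWEEN 3 AND 4 OR ward = 'ER']
patient=Hiro: ✗
patient=Vik: ✓ → 167
patient=Yara: ✗
patient=Uma: ✓ → 116
patient=Bob: ✗
patient=Carmen: ✗
patient=Farah: ✓ → 166
patient=Mira: ✗
patient=Omar: ✗
patient=Tara: ✓ → 144
triage_avg = (167 + 116 + 166 + 144) / 4 = 148.25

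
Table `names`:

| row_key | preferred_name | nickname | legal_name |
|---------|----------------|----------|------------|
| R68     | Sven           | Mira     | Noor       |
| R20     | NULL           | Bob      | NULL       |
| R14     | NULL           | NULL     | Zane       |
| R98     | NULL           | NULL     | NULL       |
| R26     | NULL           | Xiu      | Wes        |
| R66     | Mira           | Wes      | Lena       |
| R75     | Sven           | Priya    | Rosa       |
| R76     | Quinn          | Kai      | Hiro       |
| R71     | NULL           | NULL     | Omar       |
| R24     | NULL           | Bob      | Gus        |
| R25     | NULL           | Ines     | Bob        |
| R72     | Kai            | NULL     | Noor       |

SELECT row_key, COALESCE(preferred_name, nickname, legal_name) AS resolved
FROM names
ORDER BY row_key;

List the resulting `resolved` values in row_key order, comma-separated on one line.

Zane, Bob, Bob, Ines, Xiu, Mira, Sven, Omar, Kai, Sven, Quinn, NULL

row_key=R14: preferred_name=NULL, nickname=NULL, legal_name=Zane → Zane
row_key=R20: preferred_name=NULL, nickname=Bob → Bob
row_key=R24: preferred_name=NULL, nickname=Bob → Bob
row_key=R25: preferred_name=NULL, nickname=Ines → Ines
row_key=R26: preferred_name=NULL, nickname=Xiu → Xiu
row_key=R66: preferred_name=Mira → Mira
row_key=R68: preferred_name=Sven → Sven
row_key=R71: preferred_name=NULL, nickname=NULL, legal_name=Omar → Omar
row_key=R72: preferred_name=Kai → Kai
row_key=R75: preferred_name=Sven → Sven
row_key=R76: preferred_name=Quinn → Quinn
row_key=R98: preferred_name=NULL, nickname=NULL, legal_name=NULL (all NULL) → NULL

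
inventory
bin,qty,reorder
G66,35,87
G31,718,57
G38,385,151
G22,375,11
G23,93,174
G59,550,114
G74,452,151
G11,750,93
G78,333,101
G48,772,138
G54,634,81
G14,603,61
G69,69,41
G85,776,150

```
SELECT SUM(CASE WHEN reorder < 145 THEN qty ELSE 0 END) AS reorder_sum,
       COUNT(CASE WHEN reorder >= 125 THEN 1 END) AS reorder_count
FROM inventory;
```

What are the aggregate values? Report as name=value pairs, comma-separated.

[reorder_sum: reorder < 145]
bin=G66: ✓ → 35
bin=G31: ✓ → 718
bin=G38: ✗
bin=G22: ✓ → 375
bin=G23: ✗
bin=G59: ✓ → 550
bin=G74: ✗
bin=G11: ✓ → 750
bin=G78: ✓ → 333
bin=G48: ✓ → 772
bin=G54: ✓ → 634
bin=G14: ✓ → 603
bin=G69: ✓ → 69
bin=G85: ✗
reorder_sum = 35 + 718 + 375 + 550 + 750 + 333 + 772 + 634 + 603 + 69 = 4839
—
[reorder_count: reorder >= 125]
bin=G66: ✗
bin=G31: ✗
bin=G38: ✓ → 1
bin=G22: ✗
bin=G23: ✓ → 1
bin=G59: ✗
bin=G74: ✓ → 1
bin=G11: ✗
bin=G78: ✗
bin=G48: ✓ → 1
bin=G54: ✗
bin=G14: ✗
bin=G69: ✗
bin=G85: ✓ → 1
reorder_count = COUNT(1, 1, 1, 1, 1) = 5

reorder_sum=4839, reorder_count=5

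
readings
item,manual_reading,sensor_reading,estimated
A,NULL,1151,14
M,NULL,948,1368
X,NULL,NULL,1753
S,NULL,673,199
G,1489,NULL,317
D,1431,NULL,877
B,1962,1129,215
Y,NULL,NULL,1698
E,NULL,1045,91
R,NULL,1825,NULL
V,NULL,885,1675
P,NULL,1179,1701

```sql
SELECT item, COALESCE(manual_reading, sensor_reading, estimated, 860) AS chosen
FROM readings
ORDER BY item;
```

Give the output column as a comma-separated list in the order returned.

item=A: manual_reading=NULL, sensor_reading=1151 → 1151
item=B: manual_reading=1962 → 1962
item=D: manual_reading=1431 → 1431
item=E: manual_reading=NULL, sensor_reading=1045 → 1045
item=G: manual_reading=1489 → 1489
item=M: manual_reading=NULL, sensor_reading=948 → 948
item=P: manual_reading=NULL, sensor_reading=1179 → 1179
item=R: manual_reading=NULL, sensor_reading=1825 → 1825
item=S: manual_reading=NULL, sensor_reading=673 → 673
item=V: manual_reading=NULL, sensor_reading=885 → 885
item=X: manual_reading=NULL, sensor_reading=NULL, estimated=1753 → 1753
item=Y: manual_reading=NULL, sensor_reading=NULL, estimated=1698 → 1698

1151, 1962, 1431, 1045, 1489, 948, 1179, 1825, 673, 885, 1753, 1698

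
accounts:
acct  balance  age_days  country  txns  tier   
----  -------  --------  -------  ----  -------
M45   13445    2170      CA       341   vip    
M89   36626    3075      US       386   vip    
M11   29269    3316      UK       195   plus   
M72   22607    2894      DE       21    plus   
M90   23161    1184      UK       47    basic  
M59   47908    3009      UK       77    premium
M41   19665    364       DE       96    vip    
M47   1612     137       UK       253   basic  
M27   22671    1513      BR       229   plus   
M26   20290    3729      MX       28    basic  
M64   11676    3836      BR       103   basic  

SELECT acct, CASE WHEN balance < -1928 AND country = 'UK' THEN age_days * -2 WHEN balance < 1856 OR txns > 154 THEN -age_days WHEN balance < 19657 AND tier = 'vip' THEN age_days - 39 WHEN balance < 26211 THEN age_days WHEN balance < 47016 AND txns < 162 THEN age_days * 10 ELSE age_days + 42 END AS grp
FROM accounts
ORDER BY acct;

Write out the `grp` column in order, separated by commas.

-3316, 3729, -1513, 364, -2170, -137, 3051, 3836, 2894, -3075, 1184

acct=M11: balance < 1856 OR txns > 154 → -3316
acct=M26: balance < 26211 → 3729
acct=M27: balance < 1856 OR txns > 154 → -1513
acct=M41: balance < 26211 → 364
acct=M45: balance < 1856 OR txns > 154 → -2170
acct=M47: balance < 1856 OR txns > 154 → -137
acct=M59: ELSE → 3051
acct=M64: balance < 26211 → 3836
acct=M72: balance < 26211 → 2894
acct=M89: balance < 1856 OR txns > 154 → -3075
acct=M90: balance < 26211 → 1184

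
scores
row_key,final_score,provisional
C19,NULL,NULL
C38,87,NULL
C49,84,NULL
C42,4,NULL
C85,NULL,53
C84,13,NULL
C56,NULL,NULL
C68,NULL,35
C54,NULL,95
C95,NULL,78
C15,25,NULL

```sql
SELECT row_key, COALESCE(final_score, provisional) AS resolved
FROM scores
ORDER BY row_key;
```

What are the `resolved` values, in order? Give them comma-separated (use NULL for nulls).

row_key=C15: final_score=25 → 25
row_key=C19: final_score=NULL, provisional=NULL (all NULL) → NULL
row_key=C38: final_score=87 → 87
row_key=C42: final_score=4 → 4
row_key=C49: final_score=84 → 84
row_key=C54: final_score=NULL, provisional=95 → 95
row_key=C56: final_score=NULL, provisional=NULL (all NULL) → NULL
row_key=C68: final_score=NULL, provisional=35 → 35
row_key=C84: final_score=13 → 13
row_key=C85: final_score=NULL, provisional=53 → 53
row_key=C95: final_score=NULL, provisional=78 → 78

25, NULL, 87, 4, 84, 95, NULL, 35, 13, 53, 78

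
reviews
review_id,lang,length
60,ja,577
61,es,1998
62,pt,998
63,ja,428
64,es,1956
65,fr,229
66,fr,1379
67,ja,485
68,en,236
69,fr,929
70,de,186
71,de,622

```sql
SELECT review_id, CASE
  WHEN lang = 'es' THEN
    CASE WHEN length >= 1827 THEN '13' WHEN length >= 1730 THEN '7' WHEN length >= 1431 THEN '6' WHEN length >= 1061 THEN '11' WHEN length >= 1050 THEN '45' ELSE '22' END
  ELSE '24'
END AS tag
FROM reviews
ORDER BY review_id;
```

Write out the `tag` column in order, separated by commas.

24, 13, 24, 24, 13, 24, 24, 24, 24, 24, 24, 24

review_id=60: lang='ja' → outer ELSE → 24
review_id=61: lang='es' → inner[length >= 1827] → 13
review_id=62: lang='pt' → outer ELSE → 24
review_id=63: lang='ja' → outer ELSE → 24
review_id=64: lang='es' → inner[length >= 1827] → 13
review_id=65: lang='fr' → outer ELSE → 24
review_id=66: lang='fr' → outer ELSE → 24
review_id=67: lang='ja' → outer ELSE → 24
review_id=68: lang='en' → outer ELSE → 24
review_id=69: lang='fr' → outer ELSE → 24
review_id=70: lang='de' → outer ELSE → 24
review_id=71: lang='de' → outer ELSE → 24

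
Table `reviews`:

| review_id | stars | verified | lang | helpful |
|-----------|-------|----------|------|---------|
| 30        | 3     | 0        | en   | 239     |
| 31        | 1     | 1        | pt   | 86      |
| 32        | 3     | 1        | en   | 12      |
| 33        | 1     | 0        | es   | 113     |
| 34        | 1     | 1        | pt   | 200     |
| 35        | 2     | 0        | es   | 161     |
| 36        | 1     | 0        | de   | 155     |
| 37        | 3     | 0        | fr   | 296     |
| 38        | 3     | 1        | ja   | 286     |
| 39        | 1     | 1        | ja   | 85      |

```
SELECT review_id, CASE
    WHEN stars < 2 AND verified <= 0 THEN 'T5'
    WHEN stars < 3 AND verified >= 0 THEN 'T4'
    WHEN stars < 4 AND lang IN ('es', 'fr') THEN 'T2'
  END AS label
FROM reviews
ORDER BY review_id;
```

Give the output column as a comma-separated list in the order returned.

NULL, T4, NULL, T5, T4, T4, T5, T2, NULL, T4

review_id=30: (no match → NULL) → NULL
review_id=31: stars < 3 AND verified >= 0 → T4
review_id=32: (no match → NULL) → NULL
review_id=33: stars < 2 AND verified <= 0 → T5
review_id=34: stars < 3 AND verified >= 0 → T4
review_id=35: stars < 3 AND verified >= 0 → T4
review_id=36: stars < 2 AND verified <= 0 → T5
review_id=37: stars < 4 AND lang IN ('es', 'fr') → T2
review_id=38: (no match → NULL) → NULL
review_id=39: stars < 3 AND verified >= 0 → T4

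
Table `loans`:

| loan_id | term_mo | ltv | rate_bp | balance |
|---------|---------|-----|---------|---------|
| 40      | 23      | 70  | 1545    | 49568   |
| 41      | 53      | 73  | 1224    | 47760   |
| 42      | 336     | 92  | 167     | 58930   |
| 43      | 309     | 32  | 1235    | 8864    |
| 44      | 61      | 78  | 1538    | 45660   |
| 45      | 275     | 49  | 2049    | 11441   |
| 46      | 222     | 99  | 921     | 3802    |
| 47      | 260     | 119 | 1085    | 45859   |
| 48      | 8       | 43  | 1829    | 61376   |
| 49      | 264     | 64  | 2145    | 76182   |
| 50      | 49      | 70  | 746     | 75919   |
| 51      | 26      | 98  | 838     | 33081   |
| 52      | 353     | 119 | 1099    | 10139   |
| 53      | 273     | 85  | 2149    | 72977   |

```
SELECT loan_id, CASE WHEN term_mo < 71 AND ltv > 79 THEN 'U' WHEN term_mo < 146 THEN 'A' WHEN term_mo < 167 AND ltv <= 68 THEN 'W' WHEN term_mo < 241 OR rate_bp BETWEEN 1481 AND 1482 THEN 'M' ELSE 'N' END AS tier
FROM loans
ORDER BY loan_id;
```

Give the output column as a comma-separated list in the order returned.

A, A, N, N, A, N, M, N, A, N, A, U, N, N

loan_id=40: term_mo < 146 → A
loan_id=41: term_mo < 146 → A
loan_id=42: ELSE → N
loan_id=43: ELSE → N
loan_id=44: term_mo < 146 → A
loan_id=45: ELSE → N
loan_id=46: term_mo < 241 OR rate_bp BETWEEN 1481 AND 1482 → M
loan_id=47: ELSE → N
loan_id=48: term_mo < 146 → A
loan_id=49: ELSE → N
loan_id=50: term_mo < 146 → A
loan_id=51: term_mo < 71 AND ltv > 79 → U
loan_id=52: ELSE → N
loan_id=53: ELSE → N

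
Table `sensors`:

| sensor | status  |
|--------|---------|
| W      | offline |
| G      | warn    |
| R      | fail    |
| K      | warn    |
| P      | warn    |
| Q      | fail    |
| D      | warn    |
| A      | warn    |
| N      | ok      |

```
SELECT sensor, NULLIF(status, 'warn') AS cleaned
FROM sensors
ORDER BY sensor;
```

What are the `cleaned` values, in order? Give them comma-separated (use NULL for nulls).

sensor=A: status=warn vs warn: equal → NULL
sensor=D: status=warn vs warn: equal → NULL
sensor=G: status=warn vs warn: equal → NULL
sensor=K: status=warn vs warn: equal → NULL
sensor=N: status=ok vs warn: differ → ok
sensor=P: status=warn vs warn: equal → NULL
sensor=Q: status=fail vs warn: differ → fail
sensor=R: status=fail vs warn: differ → fail
sensor=W: status=offline vs warn: differ → offline

NULL, NULL, NULL, NULL, ok, NULL, fail, fail, offline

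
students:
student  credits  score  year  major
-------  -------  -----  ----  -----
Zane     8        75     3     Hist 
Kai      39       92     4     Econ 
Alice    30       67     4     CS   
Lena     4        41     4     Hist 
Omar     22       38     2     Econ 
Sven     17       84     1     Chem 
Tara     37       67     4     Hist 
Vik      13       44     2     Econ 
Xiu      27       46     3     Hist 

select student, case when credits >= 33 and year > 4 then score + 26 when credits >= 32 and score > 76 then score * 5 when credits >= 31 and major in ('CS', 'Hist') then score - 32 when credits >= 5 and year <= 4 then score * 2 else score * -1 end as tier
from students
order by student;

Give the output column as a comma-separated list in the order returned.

134, 460, -41, 76, 168, 35, 88, 92, 150

student=Alice: credits >= 5 and year <= 4 → 134
student=Kai: credits >= 32 and score > 76 → 460
student=Lena: ELSE → -41
student=Omar: credits >= 5 and year <= 4 → 76
student=Sven: credits >= 5 and year <= 4 → 168
student=Tara: credits >= 31 and major in ('CS', 'Hist') → 35
student=Vik: credits >= 5 and year <= 4 → 88
student=Xiu: credits >= 5 and year <= 4 → 92
student=Zane: credits >= 5 and year <= 4 → 150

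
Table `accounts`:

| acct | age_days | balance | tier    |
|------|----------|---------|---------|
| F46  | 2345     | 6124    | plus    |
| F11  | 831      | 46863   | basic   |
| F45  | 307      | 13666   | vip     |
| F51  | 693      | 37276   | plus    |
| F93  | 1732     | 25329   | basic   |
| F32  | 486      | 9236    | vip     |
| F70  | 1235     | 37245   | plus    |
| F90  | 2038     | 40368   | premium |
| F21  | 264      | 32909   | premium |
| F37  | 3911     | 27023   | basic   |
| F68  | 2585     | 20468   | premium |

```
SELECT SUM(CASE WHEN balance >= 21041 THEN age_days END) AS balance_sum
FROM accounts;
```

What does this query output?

acct=F46: ✗
acct=F11: ✓ → 831
acct=F45: ✗
acct=F51: ✓ → 693
acct=F93: ✓ → 1732
acct=F32: ✗
acct=F70: ✓ → 1235
acct=F90: ✓ → 2038
acct=F21: ✓ → 264
acct=F37: ✓ → 3911
acct=F68: ✗
balance_sum = 831 + 693 + 1732 + 1235 + 2038 + 264 + 3911 = 10704

10704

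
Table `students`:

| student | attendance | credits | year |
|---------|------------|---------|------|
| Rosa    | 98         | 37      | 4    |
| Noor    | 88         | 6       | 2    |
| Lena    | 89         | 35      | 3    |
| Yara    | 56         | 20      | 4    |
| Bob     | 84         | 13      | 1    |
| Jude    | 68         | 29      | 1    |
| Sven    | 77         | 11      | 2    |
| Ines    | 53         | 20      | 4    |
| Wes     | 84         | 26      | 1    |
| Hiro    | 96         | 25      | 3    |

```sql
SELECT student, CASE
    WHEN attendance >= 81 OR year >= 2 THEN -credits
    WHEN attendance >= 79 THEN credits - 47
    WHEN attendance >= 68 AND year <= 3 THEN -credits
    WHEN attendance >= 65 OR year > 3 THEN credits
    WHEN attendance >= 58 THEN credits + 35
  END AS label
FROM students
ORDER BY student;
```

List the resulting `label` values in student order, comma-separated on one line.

student=Bob: attendance >= 81 OR year >= 2 → -13
student=Hiro: attendance >= 81 OR year >= 2 → -25
student=Ines: attendance >= 81 OR year >= 2 → -20
student=Jude: attendance >= 68 AND year <= 3 → -29
student=Lena: attendance >= 81 OR year >= 2 → -35
student=Noor: attendance >= 81 OR year >= 2 → -6
student=Rosa: attendance >= 81 OR year >= 2 → -37
student=Sven: attendance >= 81 OR year >= 2 → -11
student=Wes: attendance >= 81 OR year >= 2 → -26
student=Yara: attendance >= 81 OR year >= 2 → -20

-13, -25, -20, -29, -35, -6, -37, -11, -26, -20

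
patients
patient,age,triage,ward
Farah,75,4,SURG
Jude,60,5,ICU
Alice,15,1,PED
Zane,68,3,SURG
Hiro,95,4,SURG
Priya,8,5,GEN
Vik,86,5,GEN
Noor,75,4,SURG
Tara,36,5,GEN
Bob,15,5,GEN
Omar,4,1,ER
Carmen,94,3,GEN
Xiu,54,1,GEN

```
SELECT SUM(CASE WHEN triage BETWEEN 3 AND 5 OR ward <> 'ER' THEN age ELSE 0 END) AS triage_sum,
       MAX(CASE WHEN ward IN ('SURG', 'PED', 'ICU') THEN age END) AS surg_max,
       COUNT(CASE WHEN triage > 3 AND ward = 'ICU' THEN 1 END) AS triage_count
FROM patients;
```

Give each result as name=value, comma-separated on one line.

[triage_sum: triage BETWEEN 3 AND 5 OR ward <> 'ER']
patient=Farah: ✓ → 75
patient=Jude: ✓ → 60
patient=Alice: ✓ → 15
patient=Zane: ✓ → 68
patient=Hiro: ✓ → 95
patient=Priya: ✓ → 8
patient=Vik: ✓ → 86
patient=Noor: ✓ → 75
patient=Tara: ✓ → 36
patient=Bob: ✓ → 15
patient=Omar: ✗
patient=Carmen: ✓ → 94
patient=Xiu: ✓ → 54
triage_sum = 75 + 60 + 15 + 68 + 95 + 8 + 86 + 75 + 36 + 15 + 94 + 54 = 681
—
[surg_max: ward IN ('SURG', 'PED', 'ICU')]
patient=Farah: ✓ → 75
patient=Jude: ✓ → 60
patient=Alice: ✓ → 15
patient=Zane: ✓ → 68
patient=Hiro: ✓ → 95
patient=Priya: ✗
patient=Vik: ✗
patient=Noor: ✓ → 75
patient=Tara: ✗
patient=Bob: ✗
patient=Omar: ✗
patient=Carmen: ✗
patient=Xiu: ✗
surg_max = MAX(75, 60, 15, 68, 95, 75) = 95
—
[triage_count: triage > 3 AND ward = 'ICU']
patient=Farah: ✗
patient=Jude: ✓ → 1
patient=Alice: ✗
patient=Zane: ✗
patient=Hiro: ✗
patient=Priya: ✗
patient=Vik: ✗
patient=Noor: ✗
patient=Tara: ✗
patient=Bob: ✗
patient=Omar: ✗
patient=Carmen: ✗
patient=Xiu: ✗
triage_count = COUNT(1) = 1

triage_sum=681, surg_max=95, triage_count=1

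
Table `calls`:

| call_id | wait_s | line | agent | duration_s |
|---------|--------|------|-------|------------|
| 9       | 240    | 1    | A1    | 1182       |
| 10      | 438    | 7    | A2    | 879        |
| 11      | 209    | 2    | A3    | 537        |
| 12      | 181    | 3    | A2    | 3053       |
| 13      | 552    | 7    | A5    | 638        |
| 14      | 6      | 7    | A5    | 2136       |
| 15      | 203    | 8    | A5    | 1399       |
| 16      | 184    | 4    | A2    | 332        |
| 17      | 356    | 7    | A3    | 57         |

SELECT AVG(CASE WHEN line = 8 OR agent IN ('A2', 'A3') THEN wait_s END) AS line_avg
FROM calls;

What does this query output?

261.8333333333

call_id=9: ✗
call_id=10: ✓ → 438
call_id=11: ✓ → 209
call_id=12: ✓ → 181
call_id=13: ✗
call_id=14: ✗
call_id=15: ✓ → 203
call_id=16: ✓ → 184
call_id=17: ✓ → 356
line_avg = (438 + 209 + 181 + 203 + 184 + 356) / 6 = 261.8333333333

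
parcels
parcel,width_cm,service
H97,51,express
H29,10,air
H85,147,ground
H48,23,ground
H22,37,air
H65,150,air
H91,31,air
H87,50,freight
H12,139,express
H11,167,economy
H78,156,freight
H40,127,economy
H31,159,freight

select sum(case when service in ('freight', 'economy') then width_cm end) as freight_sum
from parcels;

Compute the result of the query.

659

parcel=H97: ✗
parcel=H29: ✗
parcel=H85: ✗
parcel=H48: ✗
parcel=H22: ✗
parcel=H65: ✗
parcel=H91: ✗
parcel=H87: ✓ → 50
parcel=H12: ✗
parcel=H11: ✓ → 167
parcel=H78: ✓ → 156
parcel=H40: ✓ → 127
parcel=H31: ✓ → 159
freight_sum = 50 + 167 + 156 + 127 + 159 = 659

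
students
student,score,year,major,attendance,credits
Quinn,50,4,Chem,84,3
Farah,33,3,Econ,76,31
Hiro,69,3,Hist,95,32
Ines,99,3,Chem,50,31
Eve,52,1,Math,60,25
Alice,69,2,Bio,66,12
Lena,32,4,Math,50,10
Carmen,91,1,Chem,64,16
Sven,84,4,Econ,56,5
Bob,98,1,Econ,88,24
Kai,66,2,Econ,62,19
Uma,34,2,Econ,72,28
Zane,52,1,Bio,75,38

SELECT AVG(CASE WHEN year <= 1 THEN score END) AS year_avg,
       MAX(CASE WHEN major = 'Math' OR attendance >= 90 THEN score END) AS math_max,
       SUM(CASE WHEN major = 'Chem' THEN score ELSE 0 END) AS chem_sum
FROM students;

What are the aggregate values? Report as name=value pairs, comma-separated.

[year_avg: year <= 1]
student=Quinn: ✗
student=Farah: ✗
student=Hiro: ✗
student=Ines: ✗
student=Eve: ✓ → 52
student=Alice: ✗
student=Lena: ✗
student=Carmen: ✓ → 91
student=Sven: ✗
student=Bob: ✓ → 98
student=Kai: ✗
student=Uma: ✗
student=Zane: ✓ → 52
year_avg = (52 + 91 + 98 + 52) / 4 = 73.25
—
[math_max: major = 'Math' OR attendance >= 90]
student=Quinn: ✗
student=Farah: ✗
student=Hiro: ✓ → 69
student=Ines: ✗
student=Eve: ✓ → 52
student=Alice: ✗
student=Lena: ✓ → 32
student=Carmen: ✗
student=Sven: ✗
student=Bob: ✗
student=Kai: ✗
student=Uma: ✗
student=Zane: ✗
math_max = MAX(69, 52, 32) = 69
—
[chem_sum: major = 'Chem']
student=Quinn: ✓ → 50
student=Farah: ✗
student=Hiro: ✗
student=Ines: ✓ → 99
student=Eve: ✗
student=Alice: ✗
student=Lena: ✗
student=Carmen: ✓ → 91
student=Sven: ✗
student=Bob: ✗
student=Kai: ✗
student=Uma: ✗
student=Zane: ✗
chem_sum = 50 + 99 + 91 = 240

year_avg=73.25, math_max=69, chem_sum=240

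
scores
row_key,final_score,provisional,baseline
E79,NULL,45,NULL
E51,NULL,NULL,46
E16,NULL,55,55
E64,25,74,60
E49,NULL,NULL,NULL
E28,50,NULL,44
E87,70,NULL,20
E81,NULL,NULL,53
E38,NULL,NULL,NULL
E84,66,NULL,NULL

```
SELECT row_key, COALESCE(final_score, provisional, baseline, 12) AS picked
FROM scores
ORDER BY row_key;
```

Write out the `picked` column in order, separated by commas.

row_key=E16: final_score=NULL, provisional=55 → 55
row_key=E28: final_score=50 → 50
row_key=E38: final_score=NULL, provisional=NULL, baseline=NULL, → literal 12 → 12
row_key=E49: final_score=NULL, provisional=NULL, baseline=NULL, → literal 12 → 12
row_key=E51: final_score=NULL, provisional=NULL, baseline=46 → 46
row_key=E64: final_score=25 → 25
row_key=E79: final_score=NULL, provisional=45 → 45
row_key=E81: final_score=NULL, provisional=NULL, baseline=53 → 53
row_key=E84: final_score=66 → 66
row_key=E87: final_score=70 → 70

55, 50, 12, 12, 46, 25, 45, 53, 66, 70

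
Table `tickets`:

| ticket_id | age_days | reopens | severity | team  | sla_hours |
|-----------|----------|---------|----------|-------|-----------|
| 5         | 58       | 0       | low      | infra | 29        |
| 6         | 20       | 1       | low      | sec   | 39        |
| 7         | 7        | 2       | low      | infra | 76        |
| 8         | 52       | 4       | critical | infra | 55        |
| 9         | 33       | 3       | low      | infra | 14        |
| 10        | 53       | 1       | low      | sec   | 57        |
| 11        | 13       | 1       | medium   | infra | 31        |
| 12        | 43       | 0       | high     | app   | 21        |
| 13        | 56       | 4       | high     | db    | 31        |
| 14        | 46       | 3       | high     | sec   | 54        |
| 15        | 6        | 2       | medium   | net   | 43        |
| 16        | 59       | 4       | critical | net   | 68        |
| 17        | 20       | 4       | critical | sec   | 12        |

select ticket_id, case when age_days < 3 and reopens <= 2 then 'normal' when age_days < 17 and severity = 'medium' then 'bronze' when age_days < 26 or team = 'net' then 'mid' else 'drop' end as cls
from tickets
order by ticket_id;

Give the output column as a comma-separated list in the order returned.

ticket_id=5: ELSE → drop
ticket_id=6: age_days < 26 or team = 'net' → mid
ticket_id=7: age_days < 26 or team = 'net' → mid
ticket_id=8: ELSE → drop
ticket_id=9: ELSE → drop
ticket_id=10: ELSE → drop
ticket_id=11: age_days < 17 and severity = 'medium' → bronze
ticket_id=12: ELSE → drop
ticket_id=13: ELSE → drop
ticket_id=14: ELSE → drop
ticket_id=15: age_days < 17 and severity = 'medium' → bronze
ticket_id=16: age_days < 26 or team = 'net' → mid
ticket_id=17: age_days < 26 or team = 'net' → mid

drop, mid, mid, drop, drop, drop, bronze, drop, drop, drop, bronze, mid, mid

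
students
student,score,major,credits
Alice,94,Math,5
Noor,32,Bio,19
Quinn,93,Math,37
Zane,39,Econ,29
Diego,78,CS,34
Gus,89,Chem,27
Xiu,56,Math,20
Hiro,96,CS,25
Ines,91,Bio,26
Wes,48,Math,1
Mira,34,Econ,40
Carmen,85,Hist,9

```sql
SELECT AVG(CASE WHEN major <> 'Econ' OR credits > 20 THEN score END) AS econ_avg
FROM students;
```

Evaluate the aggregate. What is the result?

student=Alice: ✓ → 94
student=Noor: ✓ → 32
student=Quinn: ✓ → 93
student=Zane: ✓ → 39
student=Diego: ✓ → 78
student=Gus: ✓ → 89
student=Xiu: ✓ → 56
student=Hiro: ✓ → 96
student=Ines: ✓ → 91
student=Wes: ✓ → 48
student=Mira: ✓ → 34
student=Carmen: ✓ → 85
econ_avg = (94 + 32 + 93 + 39 + 78 + 89 + 56 + 96 + 91 + 48 + 34 + 85) / 12 = 69.5833333333

69.5833333333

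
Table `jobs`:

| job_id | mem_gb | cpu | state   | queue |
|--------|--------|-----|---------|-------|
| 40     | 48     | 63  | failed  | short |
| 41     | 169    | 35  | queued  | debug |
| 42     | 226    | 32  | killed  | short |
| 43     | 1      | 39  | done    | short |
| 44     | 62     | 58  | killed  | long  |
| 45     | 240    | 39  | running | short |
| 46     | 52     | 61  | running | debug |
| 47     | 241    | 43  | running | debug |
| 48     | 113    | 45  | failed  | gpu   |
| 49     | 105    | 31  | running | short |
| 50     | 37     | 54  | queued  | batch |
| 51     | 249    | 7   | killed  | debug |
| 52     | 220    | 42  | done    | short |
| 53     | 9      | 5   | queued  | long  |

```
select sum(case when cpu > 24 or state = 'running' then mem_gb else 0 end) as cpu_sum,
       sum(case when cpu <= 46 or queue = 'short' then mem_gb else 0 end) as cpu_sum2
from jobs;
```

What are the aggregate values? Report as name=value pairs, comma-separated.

[cpu_sum: cpu > 24 or state = 'running']
job_id=40: ✓ → 48
job_id=41: ✓ → 169
job_id=42: ✓ → 226
job_id=43: ✓ → 1
job_id=44: ✓ → 62
job_id=45: ✓ → 240
job_id=46: ✓ → 52
job_id=47: ✓ → 241
job_id=48: ✓ → 113
job_id=49: ✓ → 105
job_id=50: ✓ → 37
job_id=51: ✗
job_id=52: ✓ → 220
job_id=53: ✗
cpu_sum = 48 + 169 + 226 + 1 + 62 + 240 + 52 + 241 + 113 + 105 + 37 + 220 = 1514
—
[cpu_sum2: cpu <= 46 or queue = 'short']
job_id=40: ✓ → 48
job_id=41: ✓ → 169
job_id=42: ✓ → 226
job_id=43: ✓ → 1
job_id=44: ✗
job_id=45: ✓ → 240
job_id=46: ✗
job_id=47: ✓ → 241
job_id=48: ✓ → 113
job_id=49: ✓ → 105
job_id=50: ✗
job_id=51: ✓ → 249
job_id=52: ✓ → 220
job_id=53: ✓ → 9
cpu_sum2 = 48 + 169 + 226 + 1 + 240 + 241 + 113 + 105 + 249 + 220 + 9 = 1621

cpu_sum=1514, cpu_sum2=1621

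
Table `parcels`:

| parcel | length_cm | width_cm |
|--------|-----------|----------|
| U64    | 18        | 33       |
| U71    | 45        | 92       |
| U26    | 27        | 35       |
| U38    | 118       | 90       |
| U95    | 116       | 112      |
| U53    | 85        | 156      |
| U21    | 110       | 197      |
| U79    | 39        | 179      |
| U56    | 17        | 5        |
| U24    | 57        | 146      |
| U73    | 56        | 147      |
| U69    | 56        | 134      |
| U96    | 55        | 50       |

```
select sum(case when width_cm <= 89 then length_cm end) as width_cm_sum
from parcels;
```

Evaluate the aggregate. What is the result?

parcel=U64: ✓ → 18
parcel=U71: ✗
parcel=U26: ✓ → 27
parcel=U38: ✗
parcel=U95: ✗
parcel=U53: ✗
parcel=U21: ✗
parcel=U79: ✗
parcel=U56: ✓ → 17
parcel=U24: ✗
parcel=U73: ✗
parcel=U69: ✗
parcel=U96: ✓ → 55
width_cm_sum = 18 + 27 + 17 + 55 = 117

117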